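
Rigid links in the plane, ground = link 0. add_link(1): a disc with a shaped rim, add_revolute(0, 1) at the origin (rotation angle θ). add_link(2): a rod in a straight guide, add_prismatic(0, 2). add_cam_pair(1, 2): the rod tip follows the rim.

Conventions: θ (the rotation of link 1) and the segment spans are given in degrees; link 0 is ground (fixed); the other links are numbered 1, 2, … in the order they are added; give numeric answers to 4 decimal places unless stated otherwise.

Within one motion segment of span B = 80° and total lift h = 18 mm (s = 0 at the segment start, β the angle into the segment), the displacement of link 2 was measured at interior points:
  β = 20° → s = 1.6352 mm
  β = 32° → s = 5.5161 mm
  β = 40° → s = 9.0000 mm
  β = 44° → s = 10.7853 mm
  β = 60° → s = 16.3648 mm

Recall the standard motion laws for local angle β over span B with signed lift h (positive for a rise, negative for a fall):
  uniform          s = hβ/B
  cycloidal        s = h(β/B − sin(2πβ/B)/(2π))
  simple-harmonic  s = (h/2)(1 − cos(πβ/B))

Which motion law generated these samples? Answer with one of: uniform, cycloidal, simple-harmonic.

candidates at β/B = r: uniform s = h·r (linear in β); cycloidal s = h·(r − sin(2πr)/(2π)); simple-harmonic s = (h/2)(1 − cos(πr))
β=20°: printed 1.6352 | uniform 4.5000, cycloidal 1.6352, simple-harmonic 2.6360
β=32°: printed 5.5161 | uniform 7.2000, cycloidal 5.5161, simple-harmonic 6.2188
β=40°: printed 9.0000 | uniform 9.0000, cycloidal 9.0000, simple-harmonic 9.0000
β=44°: printed 10.7853 | uniform 9.9000, cycloidal 10.7853, simple-harmonic 10.4079
β=60°: printed 16.3648 | uniform 13.5000, cycloidal 16.3648, simple-harmonic 15.3640
only one law matches every sample → cycloidal

cycloidal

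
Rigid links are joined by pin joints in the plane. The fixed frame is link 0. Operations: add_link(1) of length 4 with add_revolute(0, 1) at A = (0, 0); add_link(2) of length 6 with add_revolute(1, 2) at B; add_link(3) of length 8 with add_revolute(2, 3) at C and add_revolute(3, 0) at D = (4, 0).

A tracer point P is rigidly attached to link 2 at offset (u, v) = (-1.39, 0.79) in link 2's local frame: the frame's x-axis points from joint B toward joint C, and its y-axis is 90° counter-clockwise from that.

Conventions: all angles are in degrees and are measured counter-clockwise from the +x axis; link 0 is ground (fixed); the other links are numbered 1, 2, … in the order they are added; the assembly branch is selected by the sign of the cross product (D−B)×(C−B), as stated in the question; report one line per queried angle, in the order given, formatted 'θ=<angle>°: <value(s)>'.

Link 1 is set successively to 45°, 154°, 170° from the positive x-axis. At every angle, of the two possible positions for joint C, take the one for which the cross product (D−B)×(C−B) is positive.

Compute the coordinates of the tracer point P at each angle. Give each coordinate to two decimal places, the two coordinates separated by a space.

A=(0,0), D=(4.00,0)
θ=45°: B = A + 4.00·(cos45°, sin45°) = (2.8284, 2.8284)
θ=45°: |BD| = 3.0615
θ=45°: circle(B,6.00) ∩ circle(D,8.00): a=-3.0422, h=5.1715
θ=45°:   candidates: C₊=(6.4421,7.6181) cross=15.832; C₋=(-3.1137,3.6600) cross=-15.832
θ=45°:   branch + wants cross > 0 → take C=(6.4421,7.6181) (cross=15.832)
θ=45°: ex = (C−B)/|BC| = (0.6023,0.7983); ey = (-0.7983,0.6023)
θ=45°: P = B + -1.39·ex + 0.79·ey = (1.3606,2.1946)
θ=154°: B = A + 4.00·(cos154°, sin154°) = (-3.5952, 1.7535)
θ=154°: |BD| = 7.7950
θ=154°: circle(B,6.00) ∩ circle(D,8.00): a=2.1014, h=5.6200
θ=154°:   candidates: C₊=(-0.2834,6.7567) cross=43.807; C₋=(-2.8118,-4.1952) cross=-43.807
θ=154°:   branch + wants cross > 0 → take C=(-0.2834,6.7567) (cross=43.807)
θ=154°: ex = (C−B)/|BC| = (0.5520,0.8339); ey = (-0.8339,0.5520)
θ=154°: P = B + -1.39·ex + 0.79·ey = (-5.0212,1.0305)
θ=170°: B = A + 4.00·(cos170°, sin170°) = (-3.9392, 0.6946)
θ=170°: |BD| = 7.9696
θ=170°: circle(B,6.00) ∩ circle(D,8.00): a=2.2281, h=5.5710
θ=170°:   candidates: C₊=(-1.2341,6.0502) cross=44.398; C₋=(-2.2052,-5.0494) cross=-44.398
θ=170°:   branch + wants cross > 0 → take C=(-1.2341,6.0502) (cross=44.398)
θ=170°: ex = (C−B)/|BC| = (0.4509,0.8926); ey = (-0.8926,0.4509)
θ=170°: P = B + -1.39·ex + 0.79·ey = (-5.2711,-0.1899)

θ=45°: 1.36 2.19
θ=154°: -5.02 1.03
θ=170°: -5.27 -0.19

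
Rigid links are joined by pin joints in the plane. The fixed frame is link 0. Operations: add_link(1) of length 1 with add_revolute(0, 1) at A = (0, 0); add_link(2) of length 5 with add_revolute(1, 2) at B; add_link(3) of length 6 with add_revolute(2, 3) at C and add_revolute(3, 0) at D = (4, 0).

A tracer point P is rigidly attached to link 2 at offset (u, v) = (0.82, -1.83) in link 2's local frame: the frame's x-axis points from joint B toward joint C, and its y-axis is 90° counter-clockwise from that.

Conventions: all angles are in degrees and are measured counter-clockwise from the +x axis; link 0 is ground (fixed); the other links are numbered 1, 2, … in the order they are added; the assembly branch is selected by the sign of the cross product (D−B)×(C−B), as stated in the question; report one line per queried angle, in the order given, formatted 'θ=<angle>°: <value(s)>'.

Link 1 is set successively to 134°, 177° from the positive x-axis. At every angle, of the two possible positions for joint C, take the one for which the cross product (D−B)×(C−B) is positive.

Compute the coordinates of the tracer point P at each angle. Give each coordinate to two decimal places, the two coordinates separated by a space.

A=(0,0), D=(4.00,0)
θ=134°: B = A + 1.00·(cos134°, sin134°) = (-0.6947, 0.7193)
θ=134°: |BD| = 4.7494
θ=134°: circle(B,5.00) ∩ circle(D,6.00): a=1.2167, h=4.8497
θ=134°:   candidates: C₊=(1.2425,5.3288) cross=23.033; C₋=(-0.2265,-4.2587) cross=-23.033
θ=134°:   branch + wants cross > 0 → take C=(1.2425,5.3288) (cross=23.033)
θ=134°: ex = (C−B)/|BC| = (0.3874,0.9219); ey = (-0.9219,0.3874)
θ=134°: P = B + 0.82·ex + -1.83·ey = (1.3101,0.7663)
θ=177°: B = A + 1.00·(cos177°, sin177°) = (-0.9986, 0.0523)
θ=177°: |BD| = 4.9989
θ=177°: circle(B,5.00) ∩ circle(D,6.00): a=1.3992, h=4.8002
θ=177°:   candidates: C₊=(0.4508,4.8377) cross=23.996; C₋=(0.3502,-4.7623) cross=-23.996
θ=177°:   branch + wants cross > 0 → take C=(0.4508,4.8377) (cross=23.996)
θ=177°: ex = (C−B)/|BC| = (0.2899,0.9571); ey = (-0.9571,0.2899)
θ=177°: P = B + 0.82·ex + -1.83·ey = (0.9905,0.3067)

θ=134°: 1.31 0.77
θ=177°: 0.99 0.31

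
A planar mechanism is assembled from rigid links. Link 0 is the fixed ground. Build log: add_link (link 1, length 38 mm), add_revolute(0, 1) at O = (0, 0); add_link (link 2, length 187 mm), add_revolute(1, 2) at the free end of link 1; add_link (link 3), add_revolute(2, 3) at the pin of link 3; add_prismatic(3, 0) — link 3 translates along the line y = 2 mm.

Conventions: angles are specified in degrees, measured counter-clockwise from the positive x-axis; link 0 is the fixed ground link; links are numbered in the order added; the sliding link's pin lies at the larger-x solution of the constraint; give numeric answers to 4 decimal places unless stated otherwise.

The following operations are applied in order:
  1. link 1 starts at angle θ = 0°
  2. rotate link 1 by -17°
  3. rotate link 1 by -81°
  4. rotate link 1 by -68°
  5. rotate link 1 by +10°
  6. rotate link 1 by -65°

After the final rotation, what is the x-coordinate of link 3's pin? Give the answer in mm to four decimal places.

geometry: r = 38 mm, L = 187 mm, e = 2 mm; θ starts at 0°
rotate link 1 by -17°: θ ← 0° -17° = -17°
rotate link 1 by -81°: θ ← -17° -81° = -98°
rotate link 1 by -68°: θ ← -98° -68° = -166°
rotate link 1 by +10°: θ ← -166° +10° = -156°
rotate link 1 by -65°: θ ← -156° -65° = -221°
crank pin P = (r cos θ, r sin θ) = (-28.678964, 24.930243)
h = r sin θ − e = 24.930243 − 2 = 22.930243
x = r cos θ + √(L² − h²) = -28.678964 + 185.588803 = 156.909839

156.9098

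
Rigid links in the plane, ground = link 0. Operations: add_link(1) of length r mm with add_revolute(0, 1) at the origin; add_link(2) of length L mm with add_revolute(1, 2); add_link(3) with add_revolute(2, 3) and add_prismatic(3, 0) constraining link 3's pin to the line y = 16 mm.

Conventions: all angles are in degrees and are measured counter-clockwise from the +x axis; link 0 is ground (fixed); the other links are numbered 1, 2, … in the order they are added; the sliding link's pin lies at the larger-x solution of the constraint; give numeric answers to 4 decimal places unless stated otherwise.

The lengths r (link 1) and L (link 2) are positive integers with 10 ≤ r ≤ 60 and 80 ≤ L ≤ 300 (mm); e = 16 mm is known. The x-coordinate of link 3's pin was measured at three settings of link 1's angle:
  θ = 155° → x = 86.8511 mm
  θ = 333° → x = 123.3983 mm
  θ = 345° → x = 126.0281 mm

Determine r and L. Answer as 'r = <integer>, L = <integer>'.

constraint per measurement: (x − r cos θ)² + (r sin θ − e)² = L²
subtracting the θ₁ and θ₂ equations cancels the r² and L² terms:
r = (x₁² − x₂²) / (2[(x₁cos θ₁ + e sin θ₁) − (x₂cos θ₂ + e sin θ₂)]) = 22.0000 → r = 22
L² = (x₁ − r cos θ₁)² + (r sin θ₁ − e)² = 11448.9988 → L = 107.0000 → L = 107
check at θ₃=345°: x = 126.0281 (printed 126.0281) ✓

r = 22, L = 107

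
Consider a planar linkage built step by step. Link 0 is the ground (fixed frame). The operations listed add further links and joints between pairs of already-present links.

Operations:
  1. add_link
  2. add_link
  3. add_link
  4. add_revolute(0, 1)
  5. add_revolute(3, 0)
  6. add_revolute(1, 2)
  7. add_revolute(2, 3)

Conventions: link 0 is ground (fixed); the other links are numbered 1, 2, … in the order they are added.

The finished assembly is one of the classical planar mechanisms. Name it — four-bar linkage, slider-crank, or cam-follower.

links: 4 (incl. ground); joints: 4 revolute, 0 prismatic, 0 higher (cam) pair, forming one closed loop
4 links in a single 4R loop → four-bar linkage

four-bar linkage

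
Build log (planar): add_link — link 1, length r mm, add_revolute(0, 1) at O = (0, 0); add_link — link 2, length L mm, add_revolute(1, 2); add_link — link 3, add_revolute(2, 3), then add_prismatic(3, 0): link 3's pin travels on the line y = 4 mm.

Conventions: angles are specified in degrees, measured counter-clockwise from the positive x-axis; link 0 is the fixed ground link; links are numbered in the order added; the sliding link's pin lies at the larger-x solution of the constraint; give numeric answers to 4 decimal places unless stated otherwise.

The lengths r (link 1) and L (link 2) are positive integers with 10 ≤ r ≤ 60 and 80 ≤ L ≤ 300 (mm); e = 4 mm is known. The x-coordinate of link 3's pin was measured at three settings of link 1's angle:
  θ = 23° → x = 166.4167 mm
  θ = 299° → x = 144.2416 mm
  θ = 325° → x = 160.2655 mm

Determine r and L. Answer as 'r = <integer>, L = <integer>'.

constraint per measurement: (x − r cos θ)² + (r sin θ − e)² = L²
subtracting the θ₁ and θ₂ equations cancels the r² and L² terms:
r = (x₁² − x₂²) / (2[(x₁cos θ₁ + e sin θ₁) − (x₂cos θ₂ + e sin θ₂)]) = 39.0000 → r = 39
L² = (x₁ − r cos θ₁)² + (r sin θ₁ − e)² = 17160.9943 → L = 131.0000 → L = 131
check at θ₃=325°: x = 160.2655 (printed 160.2655) ✓

r = 39, L = 131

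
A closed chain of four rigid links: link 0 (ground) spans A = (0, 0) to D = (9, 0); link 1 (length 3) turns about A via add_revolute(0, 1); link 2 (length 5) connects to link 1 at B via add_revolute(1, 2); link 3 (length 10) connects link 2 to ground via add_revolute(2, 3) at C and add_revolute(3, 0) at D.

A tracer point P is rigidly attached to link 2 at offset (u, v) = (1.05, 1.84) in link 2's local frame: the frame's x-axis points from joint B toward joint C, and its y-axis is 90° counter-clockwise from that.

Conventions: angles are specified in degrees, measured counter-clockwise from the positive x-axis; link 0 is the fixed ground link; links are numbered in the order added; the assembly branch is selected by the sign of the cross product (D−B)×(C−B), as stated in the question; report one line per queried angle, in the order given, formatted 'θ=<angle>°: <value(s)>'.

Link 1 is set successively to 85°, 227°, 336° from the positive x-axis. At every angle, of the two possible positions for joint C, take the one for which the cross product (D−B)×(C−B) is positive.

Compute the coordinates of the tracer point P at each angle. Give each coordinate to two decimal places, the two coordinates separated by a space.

A=(0,0), D=(9.00,0)
θ=85°: B = A + 3.00·(cos85°, sin85°) = (0.2615, 2.9886)
θ=85°: |BD| = 9.2355
θ=85°: circle(B,5.00) ∩ circle(D,10.00): a=0.5573, h=4.9688
θ=85°:   candidates: C₊=(2.3967,7.5097) cross=45.890; C₋=(-0.8191,-1.8932) cross=-45.890
θ=85°:   branch + wants cross > 0 → take C=(2.3967,7.5097) (cross=45.890)
θ=85°: ex = (C−B)/|BC| = (0.4270,0.9042); ey = (-0.9042,0.4270)
θ=85°: P = B + 1.05·ex + 1.84·ey = (-0.9539,4.7238)
θ=227°: B = A + 3.00·(cos227°, sin227°) = (-2.0460, -2.1941)
θ=227°: |BD| = 11.2618
θ=227°: circle(B,5.00) ∩ circle(D,10.00): a=2.3011, h=4.4390
θ=227°:   candidates: C₊=(-0.6539,2.6082) cross=49.992; C₋=(1.0758,-6.0998) cross=-49.992
θ=227°:   branch + wants cross > 0 → take C=(-0.6539,2.6082) (cross=49.992)
θ=227°: ex = (C−B)/|BC| = (0.2784,0.9605); ey = (-0.9605,0.2784)
θ=227°: P = B + 1.05·ex + 1.84·ey = (-3.5209,-0.6733)
θ=336°: B = A + 3.00·(cos336°, sin336°) = (2.7406, -1.2202)
θ=336°: |BD| = 6.3772
θ=336°: circle(B,5.00) ∩ circle(D,10.00): a=-2.6917, h=4.2136
θ=336°:   candidates: C₊=(-0.7076,2.4005) cross=26.871; C₋=(0.9049,-5.8710) cross=-26.871
θ=336°:   branch + wants cross > 0 → take C=(-0.7076,2.4005) (cross=26.871)
θ=336°: ex = (C−B)/|BC| = (-0.6896,0.7241); ey = (-0.7241,-0.6896)
θ=336°: P = B + 1.05·ex + 1.84·ey = (0.6841,-1.7288)

θ=85°: -0.95 4.72
θ=227°: -3.52 -0.67
θ=336°: 0.68 -1.73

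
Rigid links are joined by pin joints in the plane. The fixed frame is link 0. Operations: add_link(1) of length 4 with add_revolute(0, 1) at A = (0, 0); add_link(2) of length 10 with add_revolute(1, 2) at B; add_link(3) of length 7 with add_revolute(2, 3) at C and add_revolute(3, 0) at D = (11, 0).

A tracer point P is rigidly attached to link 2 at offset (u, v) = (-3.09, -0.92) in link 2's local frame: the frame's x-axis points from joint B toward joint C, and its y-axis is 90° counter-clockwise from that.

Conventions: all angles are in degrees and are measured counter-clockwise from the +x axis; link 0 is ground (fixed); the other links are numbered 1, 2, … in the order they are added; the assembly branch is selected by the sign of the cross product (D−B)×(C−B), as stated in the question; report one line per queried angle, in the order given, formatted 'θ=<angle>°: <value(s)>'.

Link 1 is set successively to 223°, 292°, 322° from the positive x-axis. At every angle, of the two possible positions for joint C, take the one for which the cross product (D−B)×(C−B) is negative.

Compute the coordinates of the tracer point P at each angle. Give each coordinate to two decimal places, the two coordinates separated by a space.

A=(0,0), D=(11.00,0)
θ=223°: B = A + 4.00·(cos223°, sin223°) = (-2.9254, -2.7280)
θ=223°: |BD| = 14.1901
θ=223°: circle(B,10.00) ∩ circle(D,7.00): a=8.8921, h=4.5750
θ=223°:   candidates: C₊=(4.9213,3.4712) cross=64.920; C₋=(6.6803,-5.5082) cross=-64.920
θ=223°:   branch - wants cross < 0 → take C=(6.6803,-5.5082) (cross=-64.920)
θ=223°: ex = (C−B)/|BC| = (0.9606,-0.2780); ey = (0.2780,0.9606)
θ=223°: P = B + -3.09·ex + -0.92·ey = (-6.1494,-2.7526)
θ=292°: B = A + 4.00·(cos292°, sin292°) = (1.4984, -3.7087)
θ=292°: |BD| = 10.1997
θ=292°: circle(B,10.00) ∩ circle(D,7.00): a=7.5999, h=6.4993
θ=292°:   candidates: C₊=(6.2149,5.1091) cross=66.291; C₋=(10.9414,-6.9998) cross=-66.291
θ=292°:   branch - wants cross < 0 → take C=(10.9414,-6.9998) (cross=-66.291)
θ=292°: ex = (C−B)/|BC| = (0.9443,-0.3291); ey = (0.3291,0.9443)
θ=292°: P = B + -3.09·ex + -0.92·ey = (-1.7222,-3.5606)
θ=322°: B = A + 4.00·(cos322°, sin322°) = (3.1520, -2.4626)
θ=322°: |BD| = 8.2253
θ=322°: circle(B,10.00) ∩ circle(D,7.00): a=7.2128, h=6.9264
θ=322°:   candidates: C₊=(7.9602,6.3055) cross=56.971; C₋=(12.1078,-6.9118) cross=-56.971
θ=322°:   branch - wants cross < 0 → take C=(12.1078,-6.9118) (cross=-56.971)
θ=322°: ex = (C−B)/|BC| = (0.8956,-0.4449); ey = (0.4449,0.8956)
θ=322°: P = B + -3.09·ex + -0.92·ey = (-0.0246,-1.9118)

θ=223°: -6.15 -2.75
θ=292°: -1.72 -3.56
θ=322°: -0.02 -1.91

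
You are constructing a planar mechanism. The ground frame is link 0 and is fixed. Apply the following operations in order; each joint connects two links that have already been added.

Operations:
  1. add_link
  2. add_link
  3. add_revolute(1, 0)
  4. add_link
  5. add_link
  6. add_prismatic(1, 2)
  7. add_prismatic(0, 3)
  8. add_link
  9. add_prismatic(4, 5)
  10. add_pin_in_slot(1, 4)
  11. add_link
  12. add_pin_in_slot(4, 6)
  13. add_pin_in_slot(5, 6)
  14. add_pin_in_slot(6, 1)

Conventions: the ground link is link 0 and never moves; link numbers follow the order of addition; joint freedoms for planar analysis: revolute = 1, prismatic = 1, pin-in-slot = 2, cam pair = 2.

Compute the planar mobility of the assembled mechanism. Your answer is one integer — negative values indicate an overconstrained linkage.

link 0 = ground. State L|J1|J2 = 1|0|0
+link1  2|0|0
+link2  3|0|0
R(1,0) f=1→J1  3|1|0
+link3  4|1|0
+link4  5|1|0
P(1,2) f=1→J1  5|2|0
P(0,3) f=1→J1  5|3|0
+link5  6|3|0
P(4,5) f=1→J1  6|4|0
PS(1,4) f=2→J2  6|4|1
+link6  7|4|1
PS(4,6) f=2→J2  7|4|2
PS(5,6) f=2→J2  7|4|3
PS(6,1) f=2→J2  7|4|4
M = 3(7−1)−2·4−4 = 18−8−4 = 6

M = 6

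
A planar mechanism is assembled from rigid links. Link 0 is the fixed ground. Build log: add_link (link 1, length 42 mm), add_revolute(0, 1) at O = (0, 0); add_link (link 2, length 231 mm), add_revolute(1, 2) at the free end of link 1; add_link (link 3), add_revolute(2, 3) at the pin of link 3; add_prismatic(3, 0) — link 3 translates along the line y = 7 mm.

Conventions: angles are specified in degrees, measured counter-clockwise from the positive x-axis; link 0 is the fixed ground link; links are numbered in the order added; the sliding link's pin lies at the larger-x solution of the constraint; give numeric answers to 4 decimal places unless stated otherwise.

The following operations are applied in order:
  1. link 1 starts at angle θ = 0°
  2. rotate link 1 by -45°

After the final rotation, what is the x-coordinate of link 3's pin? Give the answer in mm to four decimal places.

geometry: r = 42 mm, L = 231 mm, e = 7 mm; θ starts at 0°
rotate link 1 by -45°: θ ← 0° -45° = -45°
crank pin P = (r cos θ, r sin θ) = (29.698485, -29.698485)
h = r sin θ − e = -29.698485 − 7 = -36.698485
x = r cos θ + √(L² − h²) = 29.698485 + 228.066265 = 257.764750

257.7647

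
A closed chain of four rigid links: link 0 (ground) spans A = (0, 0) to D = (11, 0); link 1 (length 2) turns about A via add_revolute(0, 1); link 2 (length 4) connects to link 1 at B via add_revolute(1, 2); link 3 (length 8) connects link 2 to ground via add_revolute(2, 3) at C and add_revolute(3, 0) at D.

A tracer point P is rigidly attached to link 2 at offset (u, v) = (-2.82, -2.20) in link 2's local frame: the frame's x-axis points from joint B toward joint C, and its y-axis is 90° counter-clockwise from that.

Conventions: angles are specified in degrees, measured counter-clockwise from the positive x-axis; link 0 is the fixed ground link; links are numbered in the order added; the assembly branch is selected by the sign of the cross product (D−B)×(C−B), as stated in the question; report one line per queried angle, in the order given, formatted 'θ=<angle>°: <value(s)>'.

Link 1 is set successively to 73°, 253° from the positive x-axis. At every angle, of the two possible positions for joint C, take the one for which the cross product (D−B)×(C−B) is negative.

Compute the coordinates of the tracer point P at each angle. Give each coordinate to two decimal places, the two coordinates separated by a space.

A=(0,0), D=(11.00,0)
θ=73°: B = A + 2.00·(cos73°, sin73°) = (0.5847, 1.9126)
θ=73°: |BD| = 10.5894
θ=73°: circle(B,4.00) ∩ circle(D,8.00): a=3.0283, h=2.6133
θ=73°:   candidates: C₊=(4.0352,3.9360) cross=27.674; C₋=(3.0912,-1.2047) cross=-27.674
θ=73°:   branch - wants cross < 0 → take C=(3.0912,-1.2047) (cross=-27.674)
θ=73°: ex = (C−B)/|BC| = (0.6266,-0.7793); ey = (0.7793,0.6266)
θ=73°: P = B + -2.82·ex + -2.20·ey = (-2.8968,2.7317)
θ=253°: B = A + 2.00·(cos253°, sin253°) = (-0.5847, -1.9126)
θ=253°: |BD| = 11.7416
θ=253°: circle(B,4.00) ∩ circle(D,8.00): a=3.8268, h=1.1644
θ=253°:   candidates: C₊=(3.0012,-0.1404) cross=13.672; C₋=(3.3806,-2.4381) cross=-13.672
θ=253°:   branch - wants cross < 0 → take C=(3.3806,-2.4381) (cross=-13.672)
θ=253°: ex = (C−B)/|BC| = (0.9913,-0.1314); ey = (0.1314,0.9913)
θ=253°: P = B + -2.82·ex + -2.20·ey = (-3.6693,-3.7230)

θ=73°: -2.90 2.73
θ=253°: -3.67 -3.72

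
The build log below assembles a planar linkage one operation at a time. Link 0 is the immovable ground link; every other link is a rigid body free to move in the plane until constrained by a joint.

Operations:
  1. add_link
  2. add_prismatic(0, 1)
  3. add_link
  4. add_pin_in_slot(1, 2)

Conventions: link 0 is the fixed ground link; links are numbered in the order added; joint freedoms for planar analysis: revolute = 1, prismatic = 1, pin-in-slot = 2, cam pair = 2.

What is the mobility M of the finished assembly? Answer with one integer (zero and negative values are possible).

ground; <1,0,0>
#1 <2,0,0>
P:0↔1 J1 <2,1,0>
#2 <3,1,0>
PS:1↔2 J2 <3,1,1>
3×2 − 2×1 − 1×1 = 3

M = 3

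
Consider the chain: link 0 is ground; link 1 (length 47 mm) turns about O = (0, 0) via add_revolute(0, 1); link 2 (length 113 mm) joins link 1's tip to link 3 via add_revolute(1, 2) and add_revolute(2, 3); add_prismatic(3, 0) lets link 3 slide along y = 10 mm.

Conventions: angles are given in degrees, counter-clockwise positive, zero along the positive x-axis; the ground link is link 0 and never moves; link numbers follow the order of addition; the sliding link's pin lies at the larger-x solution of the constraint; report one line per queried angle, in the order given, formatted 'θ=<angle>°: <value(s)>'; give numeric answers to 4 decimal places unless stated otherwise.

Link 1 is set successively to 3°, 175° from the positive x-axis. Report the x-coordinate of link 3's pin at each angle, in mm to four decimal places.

geometry: r = 47 mm, L = 113 mm, e = 10 mm
θ=3°: crank pin P = (r cos θ, r sin θ) = (46.935588, 2.459790)
θ=3°: h = r sin θ − e = 2.459790 − 10 = -7.540210
θ=3°: x = r cos θ + √(L² − h²) = 46.935588 + 112.748150 = 159.683738
θ=175°: crank pin P = (r cos θ, r sin θ) = (-46.821151, 4.096320)
θ=175°: h = r sin θ − e = 4.096320 − 10 = -5.903680
θ=175°: x = r cos θ + √(L² − h²) = -46.821151 + 112.845676 = 66.024525

θ=3°: 159.6837
θ=175°: 66.0245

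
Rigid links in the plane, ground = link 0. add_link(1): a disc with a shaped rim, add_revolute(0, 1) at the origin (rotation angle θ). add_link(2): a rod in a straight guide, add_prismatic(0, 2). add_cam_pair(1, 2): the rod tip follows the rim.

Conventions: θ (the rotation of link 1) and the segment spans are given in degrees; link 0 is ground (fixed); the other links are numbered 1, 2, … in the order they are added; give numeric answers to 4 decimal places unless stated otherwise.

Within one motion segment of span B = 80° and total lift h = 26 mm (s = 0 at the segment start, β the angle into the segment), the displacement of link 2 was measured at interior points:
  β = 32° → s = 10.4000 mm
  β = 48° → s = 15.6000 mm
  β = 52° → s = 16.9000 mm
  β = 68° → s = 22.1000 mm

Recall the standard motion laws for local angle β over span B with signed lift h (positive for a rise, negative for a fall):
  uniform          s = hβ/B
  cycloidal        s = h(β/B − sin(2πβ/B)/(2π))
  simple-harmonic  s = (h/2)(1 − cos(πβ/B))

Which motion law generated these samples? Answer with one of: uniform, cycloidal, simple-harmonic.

candidates at β/B = r: uniform s = h·r (linear in β); cycloidal s = h·(r − sin(2πr)/(2π)); simple-harmonic s = (h/2)(1 − cos(πr))
β=32°: printed 10.4000 | uniform 10.4000, cycloidal 7.9677, simple-harmonic 8.9828
β=48°: printed 15.6000 | uniform 15.6000, cycloidal 18.0323, simple-harmonic 17.0172
β=52°: printed 16.9000 | uniform 16.9000, cycloidal 20.2477, simple-harmonic 18.9019
β=68°: printed 22.1000 | uniform 22.1000, cycloidal 25.4477, simple-harmonic 24.5831
only one law matches every sample → uniform

uniform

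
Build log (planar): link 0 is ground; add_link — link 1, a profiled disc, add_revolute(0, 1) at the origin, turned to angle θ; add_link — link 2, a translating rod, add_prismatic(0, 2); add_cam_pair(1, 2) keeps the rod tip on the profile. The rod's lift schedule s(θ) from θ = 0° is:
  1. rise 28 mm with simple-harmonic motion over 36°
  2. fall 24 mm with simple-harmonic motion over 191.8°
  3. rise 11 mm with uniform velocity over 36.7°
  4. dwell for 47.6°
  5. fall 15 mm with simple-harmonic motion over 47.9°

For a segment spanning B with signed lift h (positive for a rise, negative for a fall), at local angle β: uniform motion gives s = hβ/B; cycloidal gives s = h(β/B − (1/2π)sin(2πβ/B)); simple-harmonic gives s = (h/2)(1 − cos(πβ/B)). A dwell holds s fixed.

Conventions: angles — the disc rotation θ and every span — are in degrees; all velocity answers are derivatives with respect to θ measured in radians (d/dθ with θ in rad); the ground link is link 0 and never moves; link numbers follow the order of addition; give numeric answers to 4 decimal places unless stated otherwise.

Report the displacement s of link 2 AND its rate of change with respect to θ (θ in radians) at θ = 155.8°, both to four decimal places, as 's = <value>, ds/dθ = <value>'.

seg 1 [0°–36°] simple-harmonic, h=28: full span → s += 28 → s = 28.0000
seg 2 [36°–227.8°] simple-harmonic, h=-24: θ=155.8° here. β=119.8, B=191.8. -24/2·(1 − cos(π·0.6246)) = -16.5786 → s = 11.4214
velocity in seg [36°–227.8°] (simple-harmonic), θ in radians: β = 119.8° = 2.0909 rad, B = 191.8° = 3.3475 rad; ds/dθ = (πh/(2B)) sin(πβ/B) = (π·(-24)/(2·3.3475)) sin(π·0.6246) = -10.409769 mm/rad

s = 11.4214, ds/dθ = -10.4098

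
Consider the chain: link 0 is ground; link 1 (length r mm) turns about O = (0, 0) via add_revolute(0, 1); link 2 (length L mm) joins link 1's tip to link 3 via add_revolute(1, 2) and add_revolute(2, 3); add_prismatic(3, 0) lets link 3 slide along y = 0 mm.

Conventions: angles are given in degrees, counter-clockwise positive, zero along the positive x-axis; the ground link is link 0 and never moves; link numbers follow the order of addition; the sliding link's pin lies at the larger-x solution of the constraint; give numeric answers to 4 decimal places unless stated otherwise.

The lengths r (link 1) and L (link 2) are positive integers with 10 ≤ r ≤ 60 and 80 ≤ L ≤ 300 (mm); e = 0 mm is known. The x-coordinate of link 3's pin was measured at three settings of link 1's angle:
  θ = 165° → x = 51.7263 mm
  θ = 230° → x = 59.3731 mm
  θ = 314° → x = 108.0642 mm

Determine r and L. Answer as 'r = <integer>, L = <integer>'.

constraint per measurement: (x − r cos θ)² + (r sin θ − e)² = L²
subtracting the θ₁ and θ₂ equations cancels the r² and L² terms:
r = (x₁² − x₂²) / (2[(x₁cos θ₁ + e sin θ₁) − (x₂cos θ₂ + e sin θ₂)]) = 35.9997 → r = 36
L² = (x₁ − r cos θ₁)² + (r sin θ₁ − e)² = 7569.0015 → L = 87.0000 → L = 87
check at θ₃=314°: x = 108.0642 (printed 108.0642) ✓

r = 36, L = 87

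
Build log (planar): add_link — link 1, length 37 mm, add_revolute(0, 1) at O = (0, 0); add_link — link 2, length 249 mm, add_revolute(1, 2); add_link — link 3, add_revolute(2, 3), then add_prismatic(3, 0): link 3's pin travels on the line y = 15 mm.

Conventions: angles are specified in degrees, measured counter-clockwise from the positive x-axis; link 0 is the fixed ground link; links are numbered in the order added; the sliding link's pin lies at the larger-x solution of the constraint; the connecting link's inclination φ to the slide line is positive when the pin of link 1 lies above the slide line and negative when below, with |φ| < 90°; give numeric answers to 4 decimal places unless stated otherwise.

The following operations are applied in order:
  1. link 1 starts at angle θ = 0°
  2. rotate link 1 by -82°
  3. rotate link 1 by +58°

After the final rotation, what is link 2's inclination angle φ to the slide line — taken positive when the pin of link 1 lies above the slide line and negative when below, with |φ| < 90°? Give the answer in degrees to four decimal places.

geometry: r = 37 mm, L = 249 mm, e = 15 mm; θ starts at 0°
rotate link 1 by -82°: θ ← 0° -82° = -82°
rotate link 1 by +58°: θ ← -82° +58° = -24°
h = r sin θ − e = -15.049256 − 15 = -30.049256
sin φ = h / L = -30.049256 / 249 = -0.12067974
φ = arcsin(-0.12067974) = -6.931334°

-6.9313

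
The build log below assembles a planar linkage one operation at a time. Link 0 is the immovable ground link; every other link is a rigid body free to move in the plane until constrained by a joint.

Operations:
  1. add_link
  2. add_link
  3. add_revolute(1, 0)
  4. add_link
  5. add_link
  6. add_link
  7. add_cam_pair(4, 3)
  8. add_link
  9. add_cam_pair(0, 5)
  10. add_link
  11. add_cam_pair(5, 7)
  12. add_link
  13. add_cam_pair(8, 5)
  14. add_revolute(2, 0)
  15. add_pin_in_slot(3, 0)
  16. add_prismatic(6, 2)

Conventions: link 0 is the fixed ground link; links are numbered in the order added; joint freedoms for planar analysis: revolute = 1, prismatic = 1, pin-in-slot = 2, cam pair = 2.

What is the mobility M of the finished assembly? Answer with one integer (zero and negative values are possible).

L=1 J1=0 J2=0
add link → L=2 J1=0 J2=0
add link → L=3 J1=0 J2=0
R@1,0 dof=1 J1 → L=3 J1=1 J2=0
add link → L=4 J1=1 J2=0
add link → L=5 J1=1 J2=0
add link → L=6 J1=1 J2=0
C@4,3 dof=2 J2 → L=6 J1=1 J2=1
add link → L=7 J1=1 J2=1
C@0,5 dof=2 J2 → L=7 J1=1 J2=2
add link → L=8 J1=1 J2=2
C@5,7 dof=2 J2 → L=8 J1=1 J2=3
add link → L=9 J1=1 J2=3
C@8,5 dof=2 J2 → L=9 J1=1 J2=4
R@2,0 dof=1 J1 → L=9 J1=2 J2=4
PS@3,0 dof=2 J2 → L=9 J1=2 J2=5
P@6,2 dof=1 J1 → L=9 J1=3 J2=5
M=3(L−1)−2J1−J2=3·8−2·3−5=13

M = 13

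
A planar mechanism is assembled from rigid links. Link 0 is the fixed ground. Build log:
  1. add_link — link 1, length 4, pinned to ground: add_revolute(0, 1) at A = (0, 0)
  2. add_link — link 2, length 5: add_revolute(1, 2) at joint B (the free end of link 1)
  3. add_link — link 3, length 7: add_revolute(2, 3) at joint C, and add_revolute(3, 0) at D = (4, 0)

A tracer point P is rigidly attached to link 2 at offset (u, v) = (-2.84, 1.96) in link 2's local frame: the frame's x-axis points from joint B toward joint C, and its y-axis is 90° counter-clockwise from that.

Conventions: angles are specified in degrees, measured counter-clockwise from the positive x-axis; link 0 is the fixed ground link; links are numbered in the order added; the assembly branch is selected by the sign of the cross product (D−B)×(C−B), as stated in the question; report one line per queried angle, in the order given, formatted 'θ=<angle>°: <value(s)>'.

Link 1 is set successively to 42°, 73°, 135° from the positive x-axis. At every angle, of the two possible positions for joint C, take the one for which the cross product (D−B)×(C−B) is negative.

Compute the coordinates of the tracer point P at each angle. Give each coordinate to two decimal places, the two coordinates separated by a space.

A=(0,0), D=(4.00,0)
θ=42°: B = A + 4.00·(cos42°, sin42°) = (2.9726, 2.6765)
θ=42°: |BD| = 2.8669
θ=42°: circle(B,5.00) ∩ circle(D,7.00): a=-2.7522, h=4.1744
θ=42°:   candidates: C₊=(5.8834,6.7419) cross=11.968; C₋=(-1.9108,3.7499) cross=-11.968
θ=42°:   branch - wants cross < 0 → take C=(-1.9108,3.7499) (cross=-11.968)
θ=42°: ex = (C−B)/|BC| = (-0.9767,0.2147); ey = (-0.2147,-0.9767)
θ=42°: P = B + -2.84·ex + 1.96·ey = (5.3256,0.1525)
θ=73°: B = A + 4.00·(cos73°, sin73°) = (1.1695, 3.8252)
θ=73°: |BD| = 4.7586
θ=73°: circle(B,5.00) ∩ circle(D,7.00): a=-0.1425, h=4.9980
θ=73°:   candidates: C₊=(5.1024,6.9126) cross=23.783; C₋=(-2.9329,0.9668) cross=-23.783
θ=73°:   branch - wants cross < 0 → take C=(-2.9329,0.9668) (cross=-23.783)
θ=73°: ex = (C−B)/|BC| = (-0.8205,-0.5717); ey = (0.5717,-0.8205)
θ=73°: P = B + -2.84·ex + 1.96·ey = (4.6201,3.8406)
θ=135°: B = A + 4.00·(cos135°, sin135°) = (-2.8284, 2.8284)
θ=135°: |BD| = 7.3910
θ=135°: circle(B,5.00) ∩ circle(D,7.00): a=2.0719, h=4.5505
θ=135°:   candidates: C₊=(0.8272,6.2397) cross=33.633; C₋=(-2.6556,-2.1686) cross=-33.633
θ=135°:   branch - wants cross < 0 → take C=(-2.6556,-2.1686) (cross=-33.633)
θ=135°: ex = (C−B)/|BC| = (0.0346,-0.9994); ey = (0.9994,0.0346)
θ=135°: P = B + -2.84·ex + 1.96·ey = (-0.9678,5.7345)

θ=42°: 5.33 0.15
θ=73°: 4.62 3.84
θ=135°: -0.97 5.73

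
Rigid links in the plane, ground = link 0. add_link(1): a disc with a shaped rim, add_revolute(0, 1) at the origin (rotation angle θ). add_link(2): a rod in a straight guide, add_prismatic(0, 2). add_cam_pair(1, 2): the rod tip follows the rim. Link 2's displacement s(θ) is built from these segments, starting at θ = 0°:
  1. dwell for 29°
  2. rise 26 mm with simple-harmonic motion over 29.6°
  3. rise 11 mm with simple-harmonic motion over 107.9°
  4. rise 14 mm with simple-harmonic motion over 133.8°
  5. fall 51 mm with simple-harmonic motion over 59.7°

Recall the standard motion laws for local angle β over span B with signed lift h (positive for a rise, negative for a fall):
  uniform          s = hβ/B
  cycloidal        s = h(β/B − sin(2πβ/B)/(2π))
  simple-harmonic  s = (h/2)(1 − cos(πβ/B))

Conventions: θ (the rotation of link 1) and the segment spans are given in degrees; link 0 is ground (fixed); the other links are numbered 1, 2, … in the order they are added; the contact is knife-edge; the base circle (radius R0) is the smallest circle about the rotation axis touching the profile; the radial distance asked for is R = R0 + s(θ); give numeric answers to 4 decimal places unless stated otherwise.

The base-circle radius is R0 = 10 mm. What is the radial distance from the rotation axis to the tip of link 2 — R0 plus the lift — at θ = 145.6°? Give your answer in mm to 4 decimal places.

segment 1 (0° to 29°, dwell): s unchanged at 0.0000
segment 2 (29° to 58.6°, simple-harmonic, h = 26) is passed completely: s = 0.0000 + (26) = 26.0000
θ = 145.6° falls in segment 3 (58.6° to 166.5°, simple-harmonic, h = 11): β = 145.6 − 58.6 = 87°, B = 107.9°; Δs = 11/2·(1 − cos(π·0.8063)) = 10.0127; s = 26.0000 + 10.0127 = 36.0127
R = R0 + s = 10 + 36.0127 = 46.0127

46.0127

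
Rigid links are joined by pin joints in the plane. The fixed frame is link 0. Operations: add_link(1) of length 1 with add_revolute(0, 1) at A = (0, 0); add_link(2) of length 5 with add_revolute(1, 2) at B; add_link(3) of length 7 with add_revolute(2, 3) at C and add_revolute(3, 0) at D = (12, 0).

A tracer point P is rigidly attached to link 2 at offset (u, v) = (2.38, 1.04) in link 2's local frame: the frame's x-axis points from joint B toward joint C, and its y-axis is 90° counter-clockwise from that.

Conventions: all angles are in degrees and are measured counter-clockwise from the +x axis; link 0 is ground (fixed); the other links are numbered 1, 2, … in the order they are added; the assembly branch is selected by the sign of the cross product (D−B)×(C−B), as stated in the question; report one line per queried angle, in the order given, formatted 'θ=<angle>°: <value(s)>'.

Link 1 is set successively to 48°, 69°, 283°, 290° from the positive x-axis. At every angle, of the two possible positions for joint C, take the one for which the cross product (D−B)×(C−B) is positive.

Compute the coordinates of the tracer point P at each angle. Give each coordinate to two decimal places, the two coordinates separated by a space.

A=(0,0), D=(12.00,0)
θ=48°: B = A + 1.00·(cos48°, sin48°) = (0.6691, 0.7431)
θ=48°: |BD| = 11.3552
θ=48°: circle(B,5.00) ∩ circle(D,7.00): a=4.6208, h=1.9100
θ=48°:   candidates: C₊=(5.4050,2.3466) cross=21.688; C₋=(5.1550,-1.4651) cross=-21.688
θ=48°:   branch + wants cross > 0 → take C=(5.4050,2.3466) (cross=21.688)
θ=48°: ex = (C−B)/|BC| = (0.9472,0.3207); ey = (-0.3207,0.9472)
θ=48°: P = B + 2.38·ex + 1.04·ey = (2.5899,2.4915)
θ=69°: B = A + 1.00·(cos69°, sin69°) = (0.3584, 0.9336)
θ=69°: |BD| = 11.6790
θ=69°: circle(B,5.00) ∩ circle(D,7.00): a=4.8120, h=1.3581
θ=69°:   candidates: C₊=(5.2636,1.9027) cross=15.861; C₋=(5.0464,-0.8048) cross=-15.861
θ=69°:   branch + wants cross > 0 → take C=(5.2636,1.9027) (cross=15.861)
θ=69°: ex = (C−B)/|BC| = (0.9810,0.1938); ey = (-0.1938,0.9810)
θ=69°: P = B + 2.38·ex + 1.04·ey = (2.4917,2.4152)
θ=283°: B = A + 1.00·(cos283°, sin283°) = (0.2250, -0.9744)
θ=283°: |BD| = 11.8153
θ=283°: circle(B,5.00) ∩ circle(D,7.00): a=4.8920, h=1.0335
θ=283°:   candidates: C₊=(5.0151,0.4591) cross=12.212; C₋=(5.1855,-1.6010) cross=-12.212
θ=283°:   branch + wants cross > 0 → take C=(5.0151,0.4591) (cross=12.212)
θ=283°: ex = (C−B)/|BC| = (0.9580,0.2867); ey = (-0.2867,0.9580)
θ=283°: P = B + 2.38·ex + 1.04·ey = (2.2069,0.7043)
θ=290°: B = A + 1.00·(cos290°, sin290°) = (0.3420, -0.9397)
θ=290°: |BD| = 11.6958
θ=290°: circle(B,5.00) ∩ circle(D,7.00): a=4.8219, h=1.3227
θ=290°:   candidates: C₊=(5.0420,0.7661) cross=15.470; C₋=(5.2546,-1.8707) cross=-15.470
θ=290°:   branch + wants cross > 0 → take C=(5.0420,0.7661) (cross=15.470)
θ=290°: ex = (C−B)/|BC| = (0.9400,0.3412); ey = (-0.3412,0.9400)
θ=290°: P = B + 2.38·ex + 1.04·ey = (2.2244,0.8499)

θ=48°: 2.59 2.49
θ=69°: 2.49 2.42
θ=283°: 2.21 0.70
θ=290°: 2.22 0.85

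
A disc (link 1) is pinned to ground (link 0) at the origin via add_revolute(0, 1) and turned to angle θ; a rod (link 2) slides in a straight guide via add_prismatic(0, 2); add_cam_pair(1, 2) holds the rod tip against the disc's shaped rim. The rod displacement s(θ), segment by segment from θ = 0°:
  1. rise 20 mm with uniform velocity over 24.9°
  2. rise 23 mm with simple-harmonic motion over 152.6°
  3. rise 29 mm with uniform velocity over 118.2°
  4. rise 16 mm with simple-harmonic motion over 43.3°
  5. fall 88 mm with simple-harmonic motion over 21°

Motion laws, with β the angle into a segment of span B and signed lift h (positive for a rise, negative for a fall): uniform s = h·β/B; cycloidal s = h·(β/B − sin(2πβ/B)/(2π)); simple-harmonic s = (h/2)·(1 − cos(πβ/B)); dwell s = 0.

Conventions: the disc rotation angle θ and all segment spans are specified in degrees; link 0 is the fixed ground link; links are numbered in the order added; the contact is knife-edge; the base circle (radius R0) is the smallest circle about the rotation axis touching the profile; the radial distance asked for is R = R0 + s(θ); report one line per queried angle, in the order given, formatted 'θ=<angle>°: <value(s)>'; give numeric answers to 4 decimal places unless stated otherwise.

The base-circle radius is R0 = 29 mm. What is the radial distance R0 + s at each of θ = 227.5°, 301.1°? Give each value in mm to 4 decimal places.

segment 1 (0° to 24.9°, uniform, h = 20) is passed completely: s = 0.0000 + (20) = 20.0000
segment 2 (24.9° to 177.5°, simple-harmonic, h = 23) is passed completely: s = 20.0000 + (23) = 43.0000
θ = 227.5° falls in segment 3 (177.5° to 295.7°, uniform, h = 29): β = 227.5 − 177.5 = 50°, B = 118.2°; Δs = 29·50/118.2 = 12.2673; s = 43.0000 + 12.2673 = 55.2673
segment 3 (177.5° to 295.7°, uniform, h = 29) is passed completely: s = 43.0000 + (29) = 72.0000
θ = 301.1° falls in segment 4 (295.7° to 339°, simple-harmonic, h = 16): β = 301.1 − 295.7 = 5.4°, B = 43.3°; Δs = 16/2·(1 − cos(π·0.1247)) = 0.6062; s = 72.0000 + 0.6062 = 72.6062
θ=227.5°: R = R0 + s = 29 + 55.2673 = 84.2673
θ=301.1°: R = R0 + s = 29 + 72.6062 = 101.6062

θ=227.5°: 84.2673
θ=301.1°: 101.6062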